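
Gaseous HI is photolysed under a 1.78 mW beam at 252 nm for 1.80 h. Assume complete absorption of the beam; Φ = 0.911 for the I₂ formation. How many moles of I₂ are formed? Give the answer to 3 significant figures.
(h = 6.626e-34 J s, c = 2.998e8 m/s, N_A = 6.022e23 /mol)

2.21e-5 mol

Photon energy at 252 nm: hc/λ = (6.626e-34)(2.998e8)/(252e-9) = 7.883e-19 J.
Energy delivered: (1.78 mW)(6480 s) = 11.53 J.
Photons incident: 11.53 / 7.883e-19 = 1.463e19, i.e. 1.463e19/6.022e23 = 2.429e-5 mol.
Product: Φ × n_abs = 0.911 × 2.429e-5 = 2.213e-5 mol.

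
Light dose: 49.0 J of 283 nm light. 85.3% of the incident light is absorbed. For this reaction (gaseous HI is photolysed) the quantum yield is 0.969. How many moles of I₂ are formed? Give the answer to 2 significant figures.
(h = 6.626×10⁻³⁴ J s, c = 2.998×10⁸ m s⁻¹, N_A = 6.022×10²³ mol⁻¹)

Photon energy at 283 nm: hc/λ = (6.626×10⁻³⁴)(2.998×10⁸)/(283×10⁻⁹) = 7.019×10⁻¹⁹ J.
Photons incident: 49.0 / 7.019×10⁻¹⁹ = 6.981×10¹⁹, i.e. 6.981×10¹⁹/6.022×10²³ = 1.159×10⁻⁴ mol.
Photons absorbed: 0.853 × 1.159×10⁻⁴ = 9.886×10⁻⁵ mol.
Product: Φ × n_abs = 0.969 × 9.886×10⁻⁵ = 9.580×10⁻⁵ mol.

9.6×10⁻⁵ mol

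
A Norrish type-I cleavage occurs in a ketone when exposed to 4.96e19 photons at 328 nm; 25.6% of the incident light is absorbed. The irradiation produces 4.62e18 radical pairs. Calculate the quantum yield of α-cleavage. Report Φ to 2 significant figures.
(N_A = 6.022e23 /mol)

Φ = 0.36

Product: 4.62e18 / 6.022e23 = 7.672e-6 mol.
Moles of photons: 4.96e19 / 6.022e23 = 8.236e-5 mol.
Photons absorbed: 0.256 × 8.236e-5 = 2.108e-5 mol.
Φ = 7.672e-6 mol / 2.108e-5 mol photons = 0.36.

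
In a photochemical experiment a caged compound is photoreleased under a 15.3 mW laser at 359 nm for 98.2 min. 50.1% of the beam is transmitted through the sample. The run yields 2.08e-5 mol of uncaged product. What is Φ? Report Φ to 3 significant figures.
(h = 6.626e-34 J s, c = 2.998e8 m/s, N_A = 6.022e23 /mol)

Φ = 0.154

Photon energy at 359 nm: hc/λ = (6.626e-34)(2.998e8)/(359e-9) = 5.533e-19 J.
Energy delivered: (15.3 mW)(5892 s) = 90.15 J.
Photons incident: 90.15 / 5.533e-19 = 1.629e20, i.e. 1.629e20/6.022e23 = 2.705e-4 mol.
Fraction absorbed: 1 − 50.1/100 = 0.4990.
Photons absorbed: 0.4990 × 2.705e-4 = 1.350e-4 mol.
Φ = 2.08e-5 mol / 1.350e-4 mol photons = 0.154.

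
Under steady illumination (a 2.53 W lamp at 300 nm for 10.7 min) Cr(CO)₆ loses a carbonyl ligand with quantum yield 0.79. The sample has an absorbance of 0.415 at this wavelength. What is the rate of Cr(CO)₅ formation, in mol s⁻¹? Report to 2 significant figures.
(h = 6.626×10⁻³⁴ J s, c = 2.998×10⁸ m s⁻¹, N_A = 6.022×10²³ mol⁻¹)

3.1×10⁻⁶ mol s⁻¹

Photon energy at 300 nm: hc/λ = (6.626×10⁻³⁴)(2.998×10⁸)/(300×10⁻⁹) = 6.622×10⁻¹⁹ J.
Energy delivered: (2.53 W)(642 s) = 1624 J.
Photons incident: 1624 / 6.622×10⁻¹⁹ = 2.452×10²¹, i.e. 2.452×10²¹/6.022×10²³ = 0.004072 mol.
Fraction absorbed: 1 − 10^(−0.415) = 0.6154.
Photons absorbed: 0.6154 × 0.004072 = 0.002506 mol.
Product formed: 0.79 × 0.002506 = 0.001980 mol.
Rate: 0.001980 / 642 s = 3.1×10⁻⁶ mol s⁻¹.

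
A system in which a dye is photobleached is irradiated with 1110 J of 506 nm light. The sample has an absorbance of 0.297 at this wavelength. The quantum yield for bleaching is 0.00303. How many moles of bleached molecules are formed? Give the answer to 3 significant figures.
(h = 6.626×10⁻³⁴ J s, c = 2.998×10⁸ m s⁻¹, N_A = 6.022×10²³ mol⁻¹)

7.05×10⁻⁶ mol

Photon energy at 506 nm: hc/λ = (6.626×10⁻³⁴)(2.998×10⁸)/(506×10⁻⁹) = 3.926×10⁻¹⁹ J.
Photons incident: 1110 / 3.926×10⁻¹⁹ = 2.827×10²¹, i.e. 2.827×10²¹/6.022×10²³ = 0.004694 mol.
Fraction absorbed: 1 − 10^(−0.297) = 0.4953.
Photons absorbed: 0.4953 × 0.004694 = 0.002325 mol.
Product: Φ × n_abs = 0.00303 × 0.002325 = 7.045×10⁻⁶ mol.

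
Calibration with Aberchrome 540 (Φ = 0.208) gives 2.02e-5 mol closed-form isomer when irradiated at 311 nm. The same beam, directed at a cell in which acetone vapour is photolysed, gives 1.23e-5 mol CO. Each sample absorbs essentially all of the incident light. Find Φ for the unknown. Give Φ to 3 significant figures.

Photons absorbed by the actinometer: 2.02e-5 / 0.208 = 9.712e-5 mol.
Φ(unknown) = 1.23e-5 / 9.712e-5 = 0.127.

Φ = 0.127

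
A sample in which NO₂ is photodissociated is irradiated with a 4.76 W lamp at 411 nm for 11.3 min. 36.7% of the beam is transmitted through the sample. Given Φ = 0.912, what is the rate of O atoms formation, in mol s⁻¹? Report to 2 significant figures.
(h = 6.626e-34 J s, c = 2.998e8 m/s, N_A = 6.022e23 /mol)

Photon energy at 411 nm: hc/λ = (6.626e-34)(2.998e8)/(411e-9) = 4.833e-19 J.
Energy delivered: (4.76 W)(678 s) = 3227 J.
Photons incident: 3227 / 4.833e-19 = 6.677e21, i.e. 6.677e21/6.022e23 = 0.01109 mol.
Fraction absorbed: 1 − 36.7/100 = 0.6330.
Photons absorbed: 0.6330 × 0.01109 = 0.007020 mol.
Product formed: 0.912 × 0.007020 = 0.006402 mol.
Rate: 0.006402 / 678 s = 9.4e-6 mol s⁻¹.

9.4e-6 mol s⁻¹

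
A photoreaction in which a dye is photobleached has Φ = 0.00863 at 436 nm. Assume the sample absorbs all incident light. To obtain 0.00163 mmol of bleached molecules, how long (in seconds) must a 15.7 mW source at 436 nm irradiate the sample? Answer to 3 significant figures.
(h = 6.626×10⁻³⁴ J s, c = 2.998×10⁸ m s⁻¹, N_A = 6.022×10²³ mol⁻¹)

Product: 0.00163 mmol = 1.63×10⁻⁶ mol.
Photons that must be absorbed: 1.63×10⁻⁶ / 0.00863 = 1.889×10⁻⁴ mol.
Photon energy: hc/λ = 4.556×10⁻¹⁹ J; per mole, 2.744×10⁵ J mol⁻¹.
Energy required: 1.889×10⁻⁴ × 2.744×10⁵ = 51.83 J.
Time: 51.83 J / 0.0157 W = 3300 s.

t ≈ 3300 s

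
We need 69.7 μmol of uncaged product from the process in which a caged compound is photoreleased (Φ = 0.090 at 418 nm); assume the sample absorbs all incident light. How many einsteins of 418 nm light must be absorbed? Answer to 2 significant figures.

Product: 69.7 μmol = 6.97×10⁻⁵ mol.
Photons that must be absorbed: 6.97×10⁻⁵ / 0.090 = 7.744×10⁻⁴ mol.

7.7×10⁻⁴ einstein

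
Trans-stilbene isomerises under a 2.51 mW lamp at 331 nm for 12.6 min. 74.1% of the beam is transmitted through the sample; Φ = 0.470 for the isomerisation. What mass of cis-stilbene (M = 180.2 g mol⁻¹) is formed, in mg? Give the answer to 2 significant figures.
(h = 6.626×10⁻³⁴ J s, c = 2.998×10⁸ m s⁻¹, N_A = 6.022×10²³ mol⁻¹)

0.12 mg

Photon energy at 331 nm: hc/λ = (6.626×10⁻³⁴)(2.998×10⁸)/(331×10⁻⁹) = 6.001×10⁻¹⁹ J.
Energy delivered: (2.51 mW)(756 s) = 1.898 J.
Photons incident: 1.898 / 6.001×10⁻¹⁹ = 3.163×10¹⁸, i.e. 3.163×10¹⁸/6.022×10²³ = 5.252×10⁻⁶ mol.
Fraction absorbed: 1 − 74.1/100 = 0.2590.
Photons absorbed: 0.2590 × 5.252×10⁻⁶ = 1.360×10⁻⁶ mol.
Product: Φ × n_abs = 0.470 × 1.360×10⁻⁶ = 6.392×10⁻⁷ mol.
Mass: 6.392×10⁻⁷ × 180.2 = 1.152×10⁻⁴ g = 0.12 mg.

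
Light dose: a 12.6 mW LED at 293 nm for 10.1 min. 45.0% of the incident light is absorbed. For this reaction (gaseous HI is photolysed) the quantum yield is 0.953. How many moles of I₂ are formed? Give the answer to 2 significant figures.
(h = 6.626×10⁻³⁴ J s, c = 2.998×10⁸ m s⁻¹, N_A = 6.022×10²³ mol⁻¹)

Photon energy at 293 nm: hc/λ = (6.626×10⁻³⁴)(2.998×10⁸)/(293×10⁻⁹) = 6.780×10⁻¹⁹ J.
Energy delivered: (12.6 mW)(606 s) = 7.636 J.
Photons incident: 7.636 / 6.780×10⁻¹⁹ = 1.126×10¹⁹, i.e. 1.126×10¹⁹/6.022×10²³ = 1.870×10⁻⁵ mol.
Photons absorbed: 0.450 × 1.870×10⁻⁵ = 8.415×10⁻⁶ mol.
Product: Φ × n_abs = 0.953 × 8.415×10⁻⁶ = 8.019×10⁻⁶ mol.

8.0×10⁻⁶ mol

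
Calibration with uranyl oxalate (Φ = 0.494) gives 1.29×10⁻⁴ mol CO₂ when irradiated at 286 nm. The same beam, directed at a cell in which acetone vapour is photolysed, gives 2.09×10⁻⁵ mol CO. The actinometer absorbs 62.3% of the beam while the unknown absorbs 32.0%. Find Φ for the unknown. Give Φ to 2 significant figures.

Φ = 0.16

Photons absorbed by the actinometer: 1.29×10⁻⁴ / 0.494 = 2.611×10⁻⁴ mol.
Incident flux: 2.611×10⁻⁴ / 0.623 = 4.191×10⁻⁴ einstein.
Absorbed by unknown: 0.320 × 4.191×10⁻⁴ = 1.341×10⁻⁴ mol.
Φ(unknown) = 2.09×10⁻⁵ / 1.341×10⁻⁴ = 0.16.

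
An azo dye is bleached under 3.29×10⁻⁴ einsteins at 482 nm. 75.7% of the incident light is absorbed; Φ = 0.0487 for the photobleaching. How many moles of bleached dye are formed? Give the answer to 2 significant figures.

1.2×10⁻⁵ mol

Photons absorbed: 0.757 × 3.29×10⁻⁴ = 2.491×10⁻⁴ mol.
Product: Φ × n_abs = 0.0487 × 2.491×10⁻⁴ = 1.213×10⁻⁵ mol.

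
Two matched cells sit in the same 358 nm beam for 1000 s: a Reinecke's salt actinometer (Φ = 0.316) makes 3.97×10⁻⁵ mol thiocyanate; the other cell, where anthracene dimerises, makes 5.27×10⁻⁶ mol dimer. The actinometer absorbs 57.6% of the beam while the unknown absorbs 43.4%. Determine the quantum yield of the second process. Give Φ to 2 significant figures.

Φ = 0.056

Photons absorbed by the actinometer: 3.97×10⁻⁵ / 0.316 = 1.256×10⁻⁴ mol.
Incident flux: 1.256×10⁻⁴ / 0.576 = 2.181×10⁻⁴ einstein.
Absorbed by unknown: 0.434 × 2.181×10⁻⁴ = 9.466×10⁻⁵ mol.
Φ(unknown) = 5.27×10⁻⁶ / 9.466×10⁻⁵ = 0.056.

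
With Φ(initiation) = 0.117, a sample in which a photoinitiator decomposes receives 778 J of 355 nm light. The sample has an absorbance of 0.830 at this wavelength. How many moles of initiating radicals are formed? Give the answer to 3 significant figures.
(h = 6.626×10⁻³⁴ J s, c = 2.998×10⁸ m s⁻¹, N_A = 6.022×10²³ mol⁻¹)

Photon energy at 355 nm: hc/λ = (6.626×10⁻³⁴)(2.998×10⁸)/(355×10⁻⁹) = 5.596×10⁻¹⁹ J.
Photons incident: 778 / 5.596×10⁻¹⁹ = 1.390×10²¹, i.e. 1.390×10²¹/6.022×10²³ = 0.002308 mol.
Fraction absorbed: 1 − 10^(−0.830) = 0.8521.
Photons absorbed: 0.8521 × 0.002308 = 0.001967 mol.
Product: Φ × n_abs = 0.117 × 0.001967 = 2.301×10⁻⁴ mol.

2.30×10⁻⁴ mol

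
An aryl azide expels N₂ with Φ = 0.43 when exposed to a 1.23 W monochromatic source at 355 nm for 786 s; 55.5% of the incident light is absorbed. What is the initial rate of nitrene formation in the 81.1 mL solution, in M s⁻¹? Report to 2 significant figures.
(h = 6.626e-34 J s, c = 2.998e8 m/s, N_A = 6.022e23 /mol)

Photon energy at 355 nm: hc/λ = (6.626e-34)(2.998e8)/(355e-9) = 5.596e-19 J.
Energy delivered: (1.23 W)(786 s) = 966.8 J.
Photons incident: 966.8 / 5.596e-19 = 1.728e21, i.e. 1.728e21/6.022e23 = 0.002869 mol.
Photons absorbed: 0.555 × 0.002869 = 0.001592 mol.
Product formed: 0.43 × 0.001592 = 6.846e-4 mol.
Rate: 6.846e-4 mol / (786 s × 0.0811 L) = 1.1e-5 M s⁻¹.

1.1e-5 M s⁻¹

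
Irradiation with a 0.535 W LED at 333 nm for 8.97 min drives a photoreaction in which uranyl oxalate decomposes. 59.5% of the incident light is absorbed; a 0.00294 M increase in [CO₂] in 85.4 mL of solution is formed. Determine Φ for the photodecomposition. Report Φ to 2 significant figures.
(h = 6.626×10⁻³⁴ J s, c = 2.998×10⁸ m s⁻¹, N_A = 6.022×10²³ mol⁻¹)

Product: (0.00294 M)(0.0854 L) = 2.511×10⁻⁴ mol.
Photon energy at 333 nm: hc/λ = (6.626×10⁻³⁴)(2.998×10⁸)/(333×10⁻⁹) = 5.965×10⁻¹⁹ J.
Energy delivered: (0.535 W)(538.2 s) = 287.9 J.
Photons incident: 287.9 / 5.965×10⁻¹⁹ = 4.826×10²⁰, i.e. 4.826×10²⁰/6.022×10²³ = 8.014×10⁻⁴ mol.
Photons absorbed: 0.595 × 8.014×10⁻⁴ = 4.768×10⁻⁴ mol.
Φ = 2.511×10⁻⁴ mol / 4.768×10⁻⁴ mol photons = 0.53.

Φ = 0.53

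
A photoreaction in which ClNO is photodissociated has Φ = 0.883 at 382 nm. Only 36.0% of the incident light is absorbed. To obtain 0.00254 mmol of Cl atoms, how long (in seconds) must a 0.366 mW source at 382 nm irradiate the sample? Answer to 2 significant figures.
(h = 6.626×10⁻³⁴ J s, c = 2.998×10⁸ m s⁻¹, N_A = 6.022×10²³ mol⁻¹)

t ≈ 6800 s

Product: 0.00254 mmol = 2.54×10⁻⁶ mol.
Photons that must be absorbed: 2.54×10⁻⁶ / 0.883 = 2.877×10⁻⁶ mol.
Incident photons needed: 2.877×10⁻⁶ / 0.360 = 7.992×10⁻⁶ mol.
Photon energy: hc/λ = 5.200×10⁻¹⁹ J; per mole, 3.131×10⁵ J mol⁻¹.
Energy required: 7.992×10⁻⁶ × 3.131×10⁵ = 2.502 J.
Time: 2.502 J / 0.000366 W = 6800 s.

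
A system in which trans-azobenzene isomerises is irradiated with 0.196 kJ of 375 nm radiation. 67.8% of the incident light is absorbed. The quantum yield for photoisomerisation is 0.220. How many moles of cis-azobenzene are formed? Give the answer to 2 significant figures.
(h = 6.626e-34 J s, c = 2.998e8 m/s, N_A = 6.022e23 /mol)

9.2e-5 mol

Photon energy at 375 nm: hc/λ = (6.626e-34)(2.998e8)/(375e-9) = 5.297e-19 J.
Incident energy: 0.196 kJ = 196 J.
Photons incident: 196 / 5.297e-19 = 3.700e20, i.e. 3.700e20/6.022e23 = 6.144e-4 mol.
Photons absorbed: 0.678 × 6.144e-4 = 4.166e-4 mol.
Product: Φ × n_abs = 0.220 × 4.166e-4 = 9.165e-5 mol.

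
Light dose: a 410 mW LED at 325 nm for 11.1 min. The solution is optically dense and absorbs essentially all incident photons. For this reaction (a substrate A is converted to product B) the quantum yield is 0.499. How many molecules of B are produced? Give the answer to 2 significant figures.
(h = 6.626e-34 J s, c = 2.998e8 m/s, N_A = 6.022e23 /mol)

Photon energy at 325 nm: hc/λ = (6.626e-34)(2.998e8)/(325e-9) = 6.112e-19 J.
Energy delivered: (410 mW)(666 s) = 273.1 J.
Photons incident: 273.1 / 6.112e-19 = 4.468e20, i.e. 4.468e20/6.022e23 = 7.419e-4 mol.
Product: Φ × n_abs = 0.499 × 7.419e-4 = 3.702e-4 mol.
As a count: 3.702e-4 × 6.022e23 = 2.2e20.

2.2e20 molecules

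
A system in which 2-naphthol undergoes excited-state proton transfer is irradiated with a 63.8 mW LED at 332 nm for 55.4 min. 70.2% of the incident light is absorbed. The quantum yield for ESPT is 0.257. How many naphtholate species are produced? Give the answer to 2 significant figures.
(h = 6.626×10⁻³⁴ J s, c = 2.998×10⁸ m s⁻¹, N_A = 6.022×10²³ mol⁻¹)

Photon energy at 332 nm: hc/λ = (6.626×10⁻³⁴)(2.998×10⁸)/(332×10⁻⁹) = 5.983×10⁻¹⁹ J.
Energy delivered: (63.8 mW)(3324 s) = 212.1 J.
Photons incident: 212.1 / 5.983×10⁻¹⁹ = 3.545×10²⁰, i.e. 3.545×10²⁰/6.022×10²³ = 5.887×10⁻⁴ mol.
Photons absorbed: 0.702 × 5.887×10⁻⁴ = 4.133×10⁻⁴ mol.
Product: Φ × n_abs = 0.257 × 4.133×10⁻⁴ = 1.062×10⁻⁴ mol.
As a count: 1.062×10⁻⁴ × 6.022×10²³ = 6.4×10¹⁹.

6.4×10¹⁹ species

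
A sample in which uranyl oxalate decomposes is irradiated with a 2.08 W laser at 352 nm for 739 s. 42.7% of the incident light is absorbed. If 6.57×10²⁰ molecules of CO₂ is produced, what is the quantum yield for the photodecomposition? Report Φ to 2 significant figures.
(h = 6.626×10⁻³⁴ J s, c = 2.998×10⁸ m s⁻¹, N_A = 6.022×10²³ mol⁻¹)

Product: 6.57×10²⁰ / 6.022×10²³ = 0.001091 mol.
Photon energy at 352 nm: hc/λ = (6.626×10⁻³⁴)(2.998×10⁸)/(352×10⁻⁹) = 5.643×10⁻¹⁹ J.
Energy delivered: (2.08 W)(739 s) = 1537 J.
Photons incident: 1537 / 5.643×10⁻¹⁹ = 2.724×10²¹, i.e. 2.724×10²¹/6.022×10²³ = 0.004523 mol.
Photons absorbed: 0.427 × 0.004523 = 0.001931 mol.
Φ = 0.001091 mol / 0.001931 mol photons = 0.56.

Φ = 0.56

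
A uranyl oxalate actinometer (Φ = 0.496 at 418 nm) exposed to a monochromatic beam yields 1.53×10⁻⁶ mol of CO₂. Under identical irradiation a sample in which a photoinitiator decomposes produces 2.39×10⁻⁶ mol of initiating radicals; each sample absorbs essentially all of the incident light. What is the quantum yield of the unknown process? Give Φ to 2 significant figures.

Photons absorbed by the actinometer: 1.53×10⁻⁶ / 0.496 = 3.085×10⁻⁶ mol.
Φ(unknown) = 2.39×10⁻⁶ / 3.085×10⁻⁶ = 0.77.

Φ = 0.77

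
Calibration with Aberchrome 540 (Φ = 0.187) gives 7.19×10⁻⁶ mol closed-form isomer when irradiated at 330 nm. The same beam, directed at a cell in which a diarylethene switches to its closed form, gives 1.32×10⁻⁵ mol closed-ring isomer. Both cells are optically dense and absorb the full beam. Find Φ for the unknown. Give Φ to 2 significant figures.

Φ = 0.34

Photons absorbed by the actinometer: 7.19×10⁻⁶ / 0.187 = 3.845×10⁻⁵ mol.
Φ(unknown) = 1.32×10⁻⁵ / 3.845×10⁻⁵ = 0.34.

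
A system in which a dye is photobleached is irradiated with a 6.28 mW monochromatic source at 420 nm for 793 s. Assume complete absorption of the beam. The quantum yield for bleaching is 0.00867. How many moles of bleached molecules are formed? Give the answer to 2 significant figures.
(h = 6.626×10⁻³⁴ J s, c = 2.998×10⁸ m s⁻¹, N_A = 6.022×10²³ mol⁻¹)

Photon energy at 420 nm: hc/λ = (6.626×10⁻³⁴)(2.998×10⁸)/(420×10⁻⁹) = 4.730×10⁻¹⁹ J.
Energy delivered: (6.28 mW)(793 s) = 4.980 J.
Photons incident: 4.980 / 4.730×10⁻¹⁹ = 1.053×10¹⁹, i.e. 1.053×10¹⁹/6.022×10²³ = 1.749×10⁻⁵ mol.
Product: Φ × n_abs = 0.00867 × 1.749×10⁻⁵ = 1.516×10⁻⁷ mol.

1.5×10⁻⁷ mol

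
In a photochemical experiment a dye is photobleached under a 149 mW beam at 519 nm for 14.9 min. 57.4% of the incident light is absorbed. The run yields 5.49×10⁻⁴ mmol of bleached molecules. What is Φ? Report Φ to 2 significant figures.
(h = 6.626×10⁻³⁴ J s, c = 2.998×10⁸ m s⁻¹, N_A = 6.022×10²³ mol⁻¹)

Φ = 0.0017

Product: 5.49×10⁻⁴ mmol = 5.49×10⁻⁷ mol.
Photon energy at 519 nm: hc/λ = (6.626×10⁻³⁴)(2.998×10⁸)/(519×10⁻⁹) = 3.828×10⁻¹⁹ J.
Energy delivered: (149 mW)(894 s) = 133.2 J.
Photons incident: 133.2 / 3.828×10⁻¹⁹ = 3.480×10²⁰, i.e. 3.480×10²⁰/6.022×10²³ = 5.779×10⁻⁴ mol.
Photons absorbed: 0.574 × 5.779×10⁻⁴ = 3.317×10⁻⁴ mol.
Φ = 5.49×10⁻⁷ mol / 3.317×10⁻⁴ mol photons = 0.0017.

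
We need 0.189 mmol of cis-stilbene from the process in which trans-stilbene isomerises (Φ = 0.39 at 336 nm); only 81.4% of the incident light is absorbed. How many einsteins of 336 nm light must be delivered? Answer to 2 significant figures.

Product: 0.189 mmol = 1.89×10⁻⁴ mol.
Photons that must be absorbed: 1.89×10⁻⁴ / 0.39 = 4.846×10⁻⁴ mol.
Incident photons needed: 4.846×10⁻⁴ / 0.814 = 5.953×10⁻⁴ mol.

6.0×10⁻⁴ einstein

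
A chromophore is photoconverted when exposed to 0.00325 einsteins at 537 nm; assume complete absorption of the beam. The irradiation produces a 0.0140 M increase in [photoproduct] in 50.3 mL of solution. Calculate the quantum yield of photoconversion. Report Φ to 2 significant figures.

Product: (0.0140 M)(0.0503 L) = 7.042e-4 mol.
Φ = 7.042e-4 mol / 0.00325 mol photons = 0.22.

Φ = 0.22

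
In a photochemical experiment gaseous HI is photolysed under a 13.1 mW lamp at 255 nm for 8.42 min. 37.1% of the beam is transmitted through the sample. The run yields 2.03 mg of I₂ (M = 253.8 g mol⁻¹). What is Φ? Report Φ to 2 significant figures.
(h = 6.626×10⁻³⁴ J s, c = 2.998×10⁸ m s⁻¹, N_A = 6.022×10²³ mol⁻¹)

Φ = 0.90

Product: 2.03 mg / 253.8 g mol⁻¹ = 7.998×10⁻⁶ mol.
Photon energy at 255 nm: hc/λ = (6.626×10⁻³⁴)(2.998×10⁸)/(255×10⁻⁹) = 7.790×10⁻¹⁹ J.
Energy delivered: (13.1 mW)(505.2 s) = 6.618 J.
Photons incident: 6.618 / 7.790×10⁻¹⁹ = 8.496×10¹⁸, i.e. 8.496×10¹⁸/6.022×10²³ = 1.411×10⁻⁵ mol.
Fraction absorbed: 1 − 37.1/100 = 0.6290.
Photons absorbed: 0.6290 × 1.411×10⁻⁵ = 8.875×10⁻⁶ mol.
Φ = 7.998×10⁻⁶ mol / 8.875×10⁻⁶ mol photons = 0.90.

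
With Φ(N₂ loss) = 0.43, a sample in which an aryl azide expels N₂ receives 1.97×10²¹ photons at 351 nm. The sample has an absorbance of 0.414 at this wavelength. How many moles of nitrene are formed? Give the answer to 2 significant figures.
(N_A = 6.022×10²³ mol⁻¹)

8.6×10⁻⁴ mol

Moles of photons: 1.97×10²¹ / 6.022×10²³ = 0.003271 mol.
Fraction absorbed: 1 − 10^(−0.414) = 0.6145.
Photons absorbed: 0.6145 × 0.003271 = 0.002010 mol.
Product: Φ × n_abs = 0.43 × 0.002010 = 8.643×10⁻⁴ mol.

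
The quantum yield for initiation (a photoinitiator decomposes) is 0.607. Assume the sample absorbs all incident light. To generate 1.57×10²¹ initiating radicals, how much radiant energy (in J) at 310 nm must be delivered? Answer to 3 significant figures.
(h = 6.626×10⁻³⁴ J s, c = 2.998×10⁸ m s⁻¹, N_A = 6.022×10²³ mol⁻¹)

1660 J

Product: 1.57×10²¹ / 6.022×10²³ = 0.002607 mol.
Photons that must be absorbed: 0.002607 / 0.607 = 0.004295 mol.
Photon energy: hc/λ = 6.408×10⁻¹⁹ J; per mole, 3.859×10⁵ J mol⁻¹.
Energy required: 0.004295 × 3.859×10⁵ = 1660 J.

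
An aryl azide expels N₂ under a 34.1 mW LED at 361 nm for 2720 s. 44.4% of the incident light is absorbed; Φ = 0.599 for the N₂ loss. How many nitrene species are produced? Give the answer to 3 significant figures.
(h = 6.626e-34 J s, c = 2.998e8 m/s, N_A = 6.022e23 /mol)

Photon energy at 361 nm: hc/λ = (6.626e-34)(2.998e8)/(361e-9) = 5.503e-19 J.
Energy delivered: (34.1 mW)(2720 s) = 92.75 J.
Photons incident: 92.75 / 5.503e-19 = 1.685e20, i.e. 1.685e20/6.022e23 = 2.798e-4 mol.
Photons absorbed: 0.444 × 2.798e-4 = 1.242e-4 mol.
Product: Φ × n_abs = 0.599 × 1.242e-4 = 7.440e-5 mol.
As a count: 7.440e-5 × 6.022e23 = 4.48e19.

4.48e19 species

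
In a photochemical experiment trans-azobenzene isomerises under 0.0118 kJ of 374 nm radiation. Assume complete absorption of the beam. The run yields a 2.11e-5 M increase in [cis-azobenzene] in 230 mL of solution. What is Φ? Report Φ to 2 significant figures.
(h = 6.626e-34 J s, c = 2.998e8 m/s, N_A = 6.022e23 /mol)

Φ = 0.13

Product: (2.11e-5 M)(0.23 L) = 4.853e-6 mol.
Photon energy at 374 nm: hc/λ = (6.626e-34)(2.998e8)/(374e-9) = 5.311e-19 J.
Incident energy: 0.0118 kJ = 11.8 J.
Photons incident: 11.8 / 5.311e-19 = 2.222e19, i.e. 2.222e19/6.022e23 = 3.690e-5 mol.
Φ = 4.853e-6 mol / 3.690e-5 mol photons = 0.13.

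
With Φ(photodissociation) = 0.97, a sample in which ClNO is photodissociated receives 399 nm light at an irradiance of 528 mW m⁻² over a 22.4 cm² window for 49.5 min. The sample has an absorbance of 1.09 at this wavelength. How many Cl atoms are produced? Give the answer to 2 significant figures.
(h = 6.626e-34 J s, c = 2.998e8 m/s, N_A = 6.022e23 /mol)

Photon energy at 399 nm: hc/λ = (6.626e-34)(2.998e8)/(399e-9) = 4.979e-19 J.
Energy delivered: (528 mW m⁻²)(22.4e-4 m²)(2970 s) = 3.513 J.
Photons incident: 3.513 / 4.979e-19 = 7.056e18, i.e. 7.056e18/6.022e23 = 1.172e-5 mol.
Fraction absorbed: 1 − 10^(−1.09) = 0.9187.
Photons absorbed: 0.9187 × 1.172e-5 = 1.077e-5 mol.
Product: Φ × n_abs = 0.97 × 1.077e-5 = 1.045e-5 mol.
As a count: 1.045e-5 × 6.022e23 = 6.3e18.

6.3e18 atoms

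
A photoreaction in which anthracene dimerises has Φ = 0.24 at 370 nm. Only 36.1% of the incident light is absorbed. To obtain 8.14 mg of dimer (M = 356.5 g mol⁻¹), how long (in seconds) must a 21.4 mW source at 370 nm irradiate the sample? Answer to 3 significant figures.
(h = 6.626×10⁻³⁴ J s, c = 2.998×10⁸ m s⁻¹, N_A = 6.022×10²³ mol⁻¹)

t ≈ 3980 s

Product: 8.14 mg / 356.5 g mol⁻¹ = 2.283×10⁻⁵ mol.
Photons that must be absorbed: 2.283×10⁻⁵ / 0.24 = 9.513×10⁻⁵ mol.
Incident photons needed: 9.513×10⁻⁵ / 0.361 = 2.635×10⁻⁴ mol.
Photon energy: hc/λ = 5.369×10⁻¹⁹ J; per mole, 3.233×10⁵ J mol⁻¹.
Energy required: 2.635×10⁻⁴ × 3.233×10⁵ = 85.19 J.
Time: 85.19 J / 0.0214 W = 3980 s.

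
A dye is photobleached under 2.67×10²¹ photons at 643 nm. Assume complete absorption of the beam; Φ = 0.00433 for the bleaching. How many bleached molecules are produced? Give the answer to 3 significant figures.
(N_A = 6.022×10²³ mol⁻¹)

Moles of photons: 2.67×10²¹ / 6.022×10²³ = 0.004434 mol.
Product: Φ × n_abs = 0.00433 × 0.004434 = 1.920×10⁻⁵ mol.
As a count: 1.920×10⁻⁵ × 6.022×10²³ = 1.16×10¹⁹.

1.16×10¹⁹ bleached molecules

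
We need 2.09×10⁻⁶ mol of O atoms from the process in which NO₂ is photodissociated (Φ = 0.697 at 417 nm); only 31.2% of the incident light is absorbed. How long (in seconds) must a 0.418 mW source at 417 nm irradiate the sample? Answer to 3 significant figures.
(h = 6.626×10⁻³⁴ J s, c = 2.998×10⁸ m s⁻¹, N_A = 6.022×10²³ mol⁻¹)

Photons that must be absorbed: 2.09×10⁻⁶ / 0.697 = 2.999×10⁻⁶ mol.
Incident photons needed: 2.999×10⁻⁶ / 0.312 = 9.612×10⁻⁶ mol.
Photon energy: hc/λ = 4.764×10⁻¹⁹ J; per mole, 2.869×10⁵ J mol⁻¹.
Energy required: 9.612×10⁻⁶ × 2.869×10⁵ = 2.758 J.
Time: 2.758 J / 0.000418 W = 6600 s.

t ≈ 6600 s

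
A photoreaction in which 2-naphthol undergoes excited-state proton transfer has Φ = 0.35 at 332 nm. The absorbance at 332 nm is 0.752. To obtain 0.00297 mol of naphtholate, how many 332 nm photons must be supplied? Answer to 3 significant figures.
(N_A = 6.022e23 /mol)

6.21e21 photons

Photons that must be absorbed: 0.00297 / 0.35 = 0.008486 mol.
Fraction absorbed: 1 − 10^(−0.752) = 0.8230.
Incident photons needed: 0.008486 / 0.8230 = 0.01031 mol.
Photon count: 0.01031 × 6.022e23 = 6.21e21.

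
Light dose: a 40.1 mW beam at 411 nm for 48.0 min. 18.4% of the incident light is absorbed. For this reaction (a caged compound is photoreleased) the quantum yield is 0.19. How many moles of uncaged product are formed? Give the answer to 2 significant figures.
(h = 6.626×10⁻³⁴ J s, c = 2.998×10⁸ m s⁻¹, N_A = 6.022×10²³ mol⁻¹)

1.4×10⁻⁵ mol

Photon energy at 411 nm: hc/λ = (6.626×10⁻³⁴)(2.998×10⁸)/(411×10⁻⁹) = 4.833×10⁻¹⁹ J.
Energy delivered: (40.1 mW)(2880 s) = 115.5 J.
Photons incident: 115.5 / 4.833×10⁻¹⁹ = 2.390×10²⁰, i.e. 2.390×10²⁰/6.022×10²³ = 3.969×10⁻⁴ mol.
Photons absorbed: 0.184 × 3.969×10⁻⁴ = 7.303×10⁻⁵ mol.
Product: Φ × n_abs = 0.19 × 7.303×10⁻⁵ = 1.388×10⁻⁵ mol.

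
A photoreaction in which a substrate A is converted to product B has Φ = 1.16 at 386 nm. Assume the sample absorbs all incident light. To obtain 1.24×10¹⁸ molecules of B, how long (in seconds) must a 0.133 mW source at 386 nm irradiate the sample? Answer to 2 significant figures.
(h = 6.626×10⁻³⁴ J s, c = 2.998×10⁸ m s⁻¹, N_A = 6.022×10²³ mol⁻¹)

Product: 1.24×10¹⁸ / 6.022×10²³ = 2.059×10⁻⁶ mol.
Photons that must be absorbed: 2.059×10⁻⁶ / 1.16 = 1.775×10⁻⁶ mol.
Photon energy: hc/λ = 5.146×10⁻¹⁹ J; per mole, 3.099×10⁵ J mol⁻¹.
Energy required: 1.775×10⁻⁶ × 3.099×10⁵ = 0.5501 J.
Time: 0.5501 J / 0.000133 W = 4100 s.

t ≈ 4100 s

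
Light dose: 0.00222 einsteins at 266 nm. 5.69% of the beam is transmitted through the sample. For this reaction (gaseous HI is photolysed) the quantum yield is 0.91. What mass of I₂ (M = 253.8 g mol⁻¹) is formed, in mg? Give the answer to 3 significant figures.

484 mg

Fraction absorbed: 1 − 5.69/100 = 0.9431.
Photons absorbed: 0.9431 × 0.00222 = 0.002094 mol.
Product: Φ × n_abs = 0.91 × 0.002094 = 0.001906 mol.
Mass: 0.001906 × 253.8 = 0.4837 g = 484 mg.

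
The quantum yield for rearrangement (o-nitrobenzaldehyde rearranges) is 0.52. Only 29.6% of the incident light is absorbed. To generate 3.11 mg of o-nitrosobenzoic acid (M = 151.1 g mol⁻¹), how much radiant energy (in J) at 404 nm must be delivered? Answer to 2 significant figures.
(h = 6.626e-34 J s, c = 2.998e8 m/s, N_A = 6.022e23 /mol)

Product: 3.11 mg / 151.1 g mol⁻¹ = 2.058e-5 mol.
Photons that must be absorbed: 2.058e-5 / 0.52 = 3.958e-5 mol.
Incident photons needed: 3.958e-5 / 0.296 = 1.337e-4 mol.
Photon energy: hc/λ = 4.917e-19 J; per mole, 2.961e5 J mol⁻¹.
Energy required: 1.337e-4 × 2.961e5 = 40 J.

40 J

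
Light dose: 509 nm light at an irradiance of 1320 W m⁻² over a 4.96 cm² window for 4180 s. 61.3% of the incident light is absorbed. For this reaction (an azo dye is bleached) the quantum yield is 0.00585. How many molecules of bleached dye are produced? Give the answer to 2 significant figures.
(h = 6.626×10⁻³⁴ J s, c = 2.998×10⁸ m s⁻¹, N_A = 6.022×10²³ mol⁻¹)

2.5×10¹⁹ molecules

Photon energy at 509 nm: hc/λ = (6.626×10⁻³⁴)(2.998×10⁸)/(509×10⁻⁹) = 3.903×10⁻¹⁹ J.
Energy delivered: (1320 W m⁻²)(4.96×10⁻⁴ m²)(4180 s) = 2737 J.
Photons incident: 2737 / 3.903×10⁻¹⁹ = 7.013×10²¹, i.e. 7.013×10²¹/6.022×10²³ = 0.01165 mol.
Photons absorbed: 0.613 × 0.01165 = 0.007141 mol.
Product: Φ × n_abs = 0.00585 × 0.007141 = 4.177×10⁻⁵ mol.
As a count: 4.177×10⁻⁵ × 6.022×10²³ = 2.5×10¹⁹.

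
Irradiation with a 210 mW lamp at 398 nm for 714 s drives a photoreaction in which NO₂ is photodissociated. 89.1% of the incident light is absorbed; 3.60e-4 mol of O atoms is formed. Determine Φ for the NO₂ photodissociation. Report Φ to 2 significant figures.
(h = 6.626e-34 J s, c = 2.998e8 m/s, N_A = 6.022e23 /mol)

Φ = 0.81

Photon energy at 398 nm: hc/λ = (6.626e-34)(2.998e8)/(398e-9) = 4.991e-19 J.
Energy delivered: (210 mW)(714 s) = 149.9 J.
Photons incident: 149.9 / 4.991e-19 = 3.003e20, i.e. 3.003e20/6.022e23 = 4.987e-4 mol.
Photons absorbed: 0.891 × 4.987e-4 = 4.443e-4 mol.
Φ = 3.60e-4 mol / 4.443e-4 mol photons = 0.81.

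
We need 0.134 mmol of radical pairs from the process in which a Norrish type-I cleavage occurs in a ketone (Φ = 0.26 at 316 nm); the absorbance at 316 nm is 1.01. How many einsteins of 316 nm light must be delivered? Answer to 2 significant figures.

5.7×10⁻⁴ einstein

Product: 0.134 mmol = 1.34×10⁻⁴ mol.
Photons that must be absorbed: 1.34×10⁻⁴ / 0.26 = 5.154×10⁻⁴ mol.
Fraction absorbed: 1 − 10^(−1.01) = 0.9023.
Incident photons needed: 5.154×10⁻⁴ / 0.9023 = 5.712×10⁻⁴ mol.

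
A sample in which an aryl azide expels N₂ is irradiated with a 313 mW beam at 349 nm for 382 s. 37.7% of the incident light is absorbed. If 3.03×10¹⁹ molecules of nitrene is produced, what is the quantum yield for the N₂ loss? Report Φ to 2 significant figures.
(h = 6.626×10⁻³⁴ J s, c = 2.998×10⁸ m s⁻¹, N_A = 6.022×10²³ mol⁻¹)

Product: 3.03×10¹⁹ / 6.022×10²³ = 5.032×10⁻⁵ mol.
Photon energy at 349 nm: hc/λ = (6.626×10⁻³⁴)(2.998×10⁸)/(349×10⁻⁹) = 5.692×10⁻¹⁹ J.
Energy delivered: (313 mW)(382 s) = 119.6 J.
Photons incident: 119.6 / 5.692×10⁻¹⁹ = 2.101×10²⁰, i.e. 2.101×10²⁰/6.022×10²³ = 3.489×10⁻⁴ mol.
Photons absorbed: 0.377 × 3.489×10⁻⁴ = 1.315×10⁻⁴ mol.
Φ = 5.032×10⁻⁵ mol / 1.315×10⁻⁴ mol photons = 0.38.

Φ = 0.38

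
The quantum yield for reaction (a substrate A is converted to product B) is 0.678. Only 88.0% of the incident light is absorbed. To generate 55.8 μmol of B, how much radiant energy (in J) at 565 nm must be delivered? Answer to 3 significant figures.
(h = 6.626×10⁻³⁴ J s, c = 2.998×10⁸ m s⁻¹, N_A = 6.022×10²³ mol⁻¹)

Product: 55.8 μmol = 5.58×10⁻⁵ mol.
Photons that must be absorbed: 5.58×10⁻⁵ / 0.678 = 8.230×10⁻⁵ mol.
Incident photons needed: 8.230×10⁻⁵ / 0.880 = 9.352×10⁻⁵ mol.
Photon energy: hc/λ = 3.516×10⁻¹⁹ J; per mole, 2.117×10⁵ J mol⁻¹.
Energy required: 9.352×10⁻⁵ × 2.117×10⁵ = 19.8 J.

19.8 J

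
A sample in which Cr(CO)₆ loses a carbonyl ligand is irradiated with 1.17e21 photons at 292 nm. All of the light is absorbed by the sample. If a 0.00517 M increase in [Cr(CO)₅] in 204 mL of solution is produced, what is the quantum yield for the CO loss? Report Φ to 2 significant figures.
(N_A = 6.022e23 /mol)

Product: (0.00517 M)(0.204 L) = 0.001055 mol.
Moles of photons: 1.17e21 / 6.022e23 = 0.001943 mol.
Φ = 0.001055 mol / 0.001943 mol photons = 0.54.

Φ = 0.54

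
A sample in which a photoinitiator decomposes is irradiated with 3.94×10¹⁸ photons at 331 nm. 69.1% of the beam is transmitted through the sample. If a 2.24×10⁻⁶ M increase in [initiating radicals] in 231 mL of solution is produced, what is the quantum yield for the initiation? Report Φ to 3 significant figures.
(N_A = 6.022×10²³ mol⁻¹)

Φ = 0.256

Product: (2.24×10⁻⁶ M)(0.231 L) = 5.174×10⁻⁷ mol.
Moles of photons: 3.94×10¹⁸ / 6.022×10²³ = 6.543×10⁻⁶ mol.
Fraction absorbed: 1 − 69.1/100 = 0.3090.
Photons absorbed: 0.3090 × 6.543×10⁻⁶ = 2.022×10⁻⁶ mol.
Φ = 5.174×10⁻⁷ mol / 2.022×10⁻⁶ mol photons = 0.256.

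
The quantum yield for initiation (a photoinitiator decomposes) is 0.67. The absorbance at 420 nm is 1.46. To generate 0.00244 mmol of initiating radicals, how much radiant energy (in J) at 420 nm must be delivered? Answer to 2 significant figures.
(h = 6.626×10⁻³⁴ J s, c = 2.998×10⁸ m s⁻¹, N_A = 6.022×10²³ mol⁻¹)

Product: 0.00244 mmol = 2.44×10⁻⁶ mol.
Photons that must be absorbed: 2.44×10⁻⁶ / 0.67 = 3.642×10⁻⁶ mol.
Fraction absorbed: 1 − 10^(−1.46) = 0.9653.
Incident photons needed: 3.642×10⁻⁶ / 0.9653 = 3.773×10⁻⁶ mol.
Photon energy: hc/λ = 4.730×10⁻¹⁹ J; per mole, 2.848×10⁵ J mol⁻¹.
Energy required: 3.773×10⁻⁶ × 2.848×10⁵ = 1.1 J.

1.1 J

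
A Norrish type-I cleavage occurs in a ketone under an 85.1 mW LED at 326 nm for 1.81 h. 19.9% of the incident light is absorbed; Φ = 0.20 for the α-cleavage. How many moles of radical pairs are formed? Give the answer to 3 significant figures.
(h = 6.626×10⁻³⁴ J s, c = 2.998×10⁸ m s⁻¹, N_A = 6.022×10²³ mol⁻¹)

6.01×10⁻⁵ mol

Photon energy at 326 nm: hc/λ = (6.626×10⁻³⁴)(2.998×10⁸)/(326×10⁻⁹) = 6.093×10⁻¹⁹ J.
Energy delivered: (85.1 mW)(6516 s) = 554.5 J.
Photons incident: 554.5 / 6.093×10⁻¹⁹ = 9.101×10²⁰, i.e. 9.101×10²⁰/6.022×10²³ = 0.001511 mol.
Photons absorbed: 0.199 × 0.001511 = 3.007×10⁻⁴ mol.
Product: Φ × n_abs = 0.20 × 3.007×10⁻⁴ = 6.014×10⁻⁵ mol.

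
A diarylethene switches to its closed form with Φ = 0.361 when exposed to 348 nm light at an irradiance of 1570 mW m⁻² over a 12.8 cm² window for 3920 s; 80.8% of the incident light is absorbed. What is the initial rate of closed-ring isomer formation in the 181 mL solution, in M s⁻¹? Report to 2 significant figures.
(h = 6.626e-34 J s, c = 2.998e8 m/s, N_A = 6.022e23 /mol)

9.4e-9 M s⁻¹

Photon energy at 348 nm: hc/λ = (6.626e-34)(2.998e8)/(348e-9) = 5.708e-19 J.
Energy delivered: (1570 mW m⁻²)(12.8e-4 m²)(3920 s) = 7.878 J.
Photons incident: 7.878 / 5.708e-19 = 1.380e19, i.e. 1.380e19/6.022e23 = 2.292e-5 mol.
Photons absorbed: 0.808 × 2.292e-5 = 1.852e-5 mol.
Product formed: 0.361 × 1.852e-5 = 6.686e-6 mol.
Rate: 6.686e-6 mol / (3920 s × 0.181 L) = 9.4e-9 M s⁻¹.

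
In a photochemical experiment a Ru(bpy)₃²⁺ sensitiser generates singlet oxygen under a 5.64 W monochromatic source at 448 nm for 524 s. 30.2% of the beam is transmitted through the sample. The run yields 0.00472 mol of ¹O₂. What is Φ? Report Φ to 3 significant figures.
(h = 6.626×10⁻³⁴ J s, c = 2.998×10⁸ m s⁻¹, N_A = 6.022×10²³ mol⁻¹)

Φ = 0.611

Photon energy at 448 nm: hc/λ = (6.626×10⁻³⁴)(2.998×10⁸)/(448×10⁻⁹) = 4.434×10⁻¹⁹ J.
Energy delivered: (5.64 W)(524 s) = 2955 J.
Photons incident: 2955 / 4.434×10⁻¹⁹ = 6.664×10²¹, i.e. 6.664×10²¹/6.022×10²³ = 0.01107 mol.
Fraction absorbed: 1 − 30.2/100 = 0.6980.
Photons absorbed: 0.6980 × 0.01107 = 0.007727 mol.
Φ = 0.00472 mol / 0.007727 mol photons = 0.611.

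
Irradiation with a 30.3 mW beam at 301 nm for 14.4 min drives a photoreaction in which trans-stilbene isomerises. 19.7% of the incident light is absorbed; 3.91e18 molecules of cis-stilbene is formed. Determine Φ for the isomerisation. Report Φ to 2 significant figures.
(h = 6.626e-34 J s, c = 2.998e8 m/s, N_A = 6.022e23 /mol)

Product: 3.91e18 / 6.022e23 = 6.493e-6 mol.
Photon energy at 301 nm: hc/λ = (6.626e-34)(2.998e8)/(301e-9) = 6.600e-19 J.
Energy delivered: (30.3 mW)(864 s) = 26.18 J.
Photons incident: 26.18 / 6.600e-19 = 3.967e19, i.e. 3.967e19/6.022e23 = 6.588e-5 mol.
Photons absorbed: 0.197 × 6.588e-5 = 1.298e-5 mol.
Φ = 6.493e-6 mol / 1.298e-5 mol photons = 0.50.

Φ = 0.50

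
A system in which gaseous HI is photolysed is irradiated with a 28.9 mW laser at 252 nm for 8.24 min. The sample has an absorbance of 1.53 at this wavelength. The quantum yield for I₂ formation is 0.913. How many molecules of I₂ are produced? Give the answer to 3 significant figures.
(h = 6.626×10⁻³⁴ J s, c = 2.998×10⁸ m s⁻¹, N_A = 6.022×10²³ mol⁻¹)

Photon energy at 252 nm: hc/λ = (6.626×10⁻³⁴)(2.998×10⁸)/(252×10⁻⁹) = 7.883×10⁻¹⁹ J.
Energy delivered: (28.9 mW)(494.4 s) = 14.29 J.
Photons incident: 14.29 / 7.883×10⁻¹⁹ = 1.813×10¹⁹, i.e. 1.813×10¹⁹/6.022×10²³ = 3.011×10⁻⁵ mol.
Fraction absorbed: 1 − 10^(−1.53) = 0.9705.
Photons absorbed: 0.9705 × 3.011×10⁻⁵ = 2.922×10⁻⁵ mol.
Product: Φ × n_abs = 0.913 × 2.922×10⁻⁵ = 2.668×10⁻⁵ mol.
As a count: 2.668×10⁻⁵ × 6.022×10²³ = 1.61×10¹⁹.

1.61×10¹⁹ molecules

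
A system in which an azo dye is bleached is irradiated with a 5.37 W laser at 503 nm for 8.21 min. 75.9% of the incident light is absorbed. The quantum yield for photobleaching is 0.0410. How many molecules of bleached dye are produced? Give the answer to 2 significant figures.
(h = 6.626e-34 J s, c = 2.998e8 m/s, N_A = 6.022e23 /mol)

2.1e20 molecules

Photon energy at 503 nm: hc/λ = (6.626e-34)(2.998e8)/(503e-9) = 3.949e-19 J.
Energy delivered: (5.37 W)(492.6 s) = 2645 J.
Photons incident: 2645 / 3.949e-19 = 6.698e21, i.e. 6.698e21/6.022e23 = 0.01112 mol.
Photons absorbed: 0.759 × 0.01112 = 0.008440 mol.
Product: Φ × n_abs = 0.0410 × 0.008440 = 3.460e-4 mol.
As a count: 3.460e-4 × 6.022e23 = 2.1e20.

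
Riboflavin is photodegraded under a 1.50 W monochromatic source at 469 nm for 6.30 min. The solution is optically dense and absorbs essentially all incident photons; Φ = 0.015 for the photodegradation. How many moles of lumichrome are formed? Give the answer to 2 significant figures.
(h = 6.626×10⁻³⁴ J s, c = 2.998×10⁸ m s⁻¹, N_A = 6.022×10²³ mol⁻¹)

3.3×10⁻⁵ mol

Photon energy at 469 nm: hc/λ = (6.626×10⁻³⁴)(2.998×10⁸)/(469×10⁻⁹) = 4.236×10⁻¹⁹ J.
Energy delivered: (1.50 W)(378 s) = 567.0 J.
Photons incident: 567.0 / 4.236×10⁻¹⁹ = 1.339×10²¹, i.e. 1.339×10²¹/6.022×10²³ = 0.002224 mol.
Product: Φ × n_abs = 0.015 × 0.002224 = 3.336×10⁻⁵ mol.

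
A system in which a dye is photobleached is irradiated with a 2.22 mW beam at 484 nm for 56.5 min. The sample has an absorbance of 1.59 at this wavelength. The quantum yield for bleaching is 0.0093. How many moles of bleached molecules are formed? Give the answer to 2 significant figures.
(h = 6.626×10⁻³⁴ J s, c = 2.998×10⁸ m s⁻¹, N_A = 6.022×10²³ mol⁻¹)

2.8×10⁻⁷ mol

Photon energy at 484 nm: hc/λ = (6.626×10⁻³⁴)(2.998×10⁸)/(484×10⁻⁹) = 4.104×10⁻¹⁹ J.
Energy delivered: (2.22 mW)(3390 s) = 7.526 J.
Photons incident: 7.526 / 4.104×10⁻¹⁹ = 1.834×10¹⁹, i.e. 1.834×10¹⁹/6.022×10²³ = 3.045×10⁻⁵ mol.
Fraction absorbed: 1 − 10^(−1.59) = 0.9743.
Photons absorbed: 0.9743 × 3.045×10⁻⁵ = 2.967×10⁻⁵ mol.
Product: Φ × n_abs = 0.0093 × 2.967×10⁻⁵ = 2.759×10⁻⁷ mol.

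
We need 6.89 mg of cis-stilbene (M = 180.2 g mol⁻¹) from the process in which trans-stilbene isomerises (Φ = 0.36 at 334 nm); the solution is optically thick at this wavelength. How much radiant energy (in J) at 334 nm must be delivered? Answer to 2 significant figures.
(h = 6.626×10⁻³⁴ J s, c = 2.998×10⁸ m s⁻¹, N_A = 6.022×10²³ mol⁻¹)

38 J

Product: 6.89 mg / 180.2 g mol⁻¹ = 3.824×10⁻⁵ mol.
Photons that must be absorbed: 3.824×10⁻⁵ / 0.36 = 1.062×10⁻⁴ mol.
Photon energy: hc/λ = 5.948×10⁻¹⁹ J; per mole, 3.582×10⁵ J mol⁻¹.
Energy required: 1.062×10⁻⁴ × 3.582×10⁵ = 38 J.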